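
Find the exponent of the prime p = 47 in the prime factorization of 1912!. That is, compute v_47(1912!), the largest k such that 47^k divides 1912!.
v_47(1912!) = 40

Legendre's formula: v_p(n!) = Σ_{k ≥ 1} ⌊n / p^k⌋. For p = 47, n = 1912, the terms are:
  ⌊1912/47^1⌋ = ⌊1912/47⌋ = 40
(the next term ⌊1912/47^2⌋ = 0, terminating the sum). Summing: v_47(1912!) = 40 = 40.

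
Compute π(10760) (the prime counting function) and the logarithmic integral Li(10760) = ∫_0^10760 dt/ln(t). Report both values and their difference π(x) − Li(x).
π(10760) = 1311;  Li(10760) ≈ 1328.32;  π(x) − Li(x) ≈ -17.32.

Direct count of primes ≤ 10760 gives π(10760) = 1311. Numerical evaluation of the logarithmic integral gives Li(10760) ≈ 1328.32. The difference π(x) − Li(x) ≈ -17.32 is typically negative for small/moderate x (Li(x) overestimates), though Littlewood's theorem shows this sign changes infinitely often.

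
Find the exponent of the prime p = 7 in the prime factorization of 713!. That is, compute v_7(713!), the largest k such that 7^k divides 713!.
v_7(713!) = 117

Legendre's formula: v_p(n!) = Σ_{k ≥ 1} ⌊n / p^k⌋. For p = 7, n = 713, the terms are:
  ⌊713/7^1⌋ = ⌊713/7⌋ = 101
  ⌊713/7^2⌋ = ⌊713/49⌋ = 14
  ⌊713/7^3⌋ = ⌊713/343⌋ = 2
(the next term ⌊713/7^4⌋ = 0, terminating the sum). Summing: v_7(713!) = 101 + 14 + 2 = 117.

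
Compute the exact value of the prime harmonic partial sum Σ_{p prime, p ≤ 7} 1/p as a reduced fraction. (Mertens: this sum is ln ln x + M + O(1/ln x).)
Σ 1/p = 247/210

π(7) = 4, so the primes ≤ 7 are [2, 3, 5, 7]. Summing 1/p over these primes: 247/210 ≈ 1.1762. Mertens estimate ln ln(7) + 0.2615 ≈ 0.9272.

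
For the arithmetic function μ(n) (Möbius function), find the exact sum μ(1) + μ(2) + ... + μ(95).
Σ_{n ≤ 95} μ(n) = 2

Compute μ(n) for each 1 ≤ n ≤ 95: μ(1) = 1, μ(2) = -1, μ(3) = -1, μ(4) = 0, μ(5) = -1, μ(6) = 1, μ(7) = -1, μ(8) = 0, μ(9) = 0, μ(10) = 1, μ(11) = -1, μ(12) = 0, μ(13) = -1, μ(14) = 1, μ(15) = 1, μ(16) = 0, μ(17) = -1, μ(18) = 0, μ(19) = -1, μ(20) = 0, μ(21) = 1, μ(22) = 1, μ(23) = -1, μ(24) = 0, μ(25) = 0, μ(26) = 1, μ(27) = 0, μ(28) = 0, μ(29) = -1, μ(30) = -1, μ(31) = -1, μ(32) = 0, μ(33) = 1, μ(34) = 1, μ(35) = 1, μ(36) = 0, μ(37) = -1, μ(38) = 1, μ(39) = 1, μ(40) = 0, μ(41) = -1, μ(42) = -1, μ(43) = -1, μ(44) = 0, μ(45) = 0, μ(46) = 1, μ(47) = -1, μ(48) = 0, μ(49) = 0, μ(50) = 0, μ(51) = 1, μ(52) = 0, μ(53) = -1, μ(54) = 0, μ(55) = 1, μ(56) = 0, μ(57) = 1, μ(58) = 1, μ(59) = -1, μ(60) = 0, μ(61) = -1, μ(62) = 1, μ(63) = 0, μ(64) = 0, μ(65) = 1, μ(66) = -1, μ(67) = -1, μ(68) = 0, μ(69) = 1, μ(70) = -1, μ(71) = -1, μ(72) = 0, μ(73) = -1, μ(74) = 1, μ(75) = 0, μ(76) = 0, μ(77) = 1, μ(78) = -1, μ(79) = -1, μ(80) = 0, μ(81) = 0, μ(82) = 1, μ(83) = -1, μ(84) = 0, μ(85) = 1, μ(86) = 1, μ(87) = 1, μ(88) = 0, μ(89) = -1, μ(90) = 0, μ(91) = 1, μ(92) = 0, μ(93) = 1, μ(94) = 1, μ(95) = 1. Summing all 95 values: 2. (Mertens function M(x) = Σ_{n ≤ x} μ(n); on average M(x) should be small (PNT ⟺ M(x) = o(x)).)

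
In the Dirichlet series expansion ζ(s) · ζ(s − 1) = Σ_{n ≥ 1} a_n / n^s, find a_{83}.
σ(83) = 84

In the product (Σ m^0/m^s)(Σ k / k^s) = Σ (Σ_{d | n} d) / n^s, the coefficient of 1/n^s is σ(n) = Σ_{d | n} d. For n = 83, divisors are [1, 83]; summing: σ(83) = 84.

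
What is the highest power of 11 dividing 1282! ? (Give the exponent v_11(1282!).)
v_11(1282!) = 126

Legendre's formula: v_p(n!) = Σ_{k ≥ 1} ⌊n / p^k⌋. For p = 11, n = 1282, the terms are:
  ⌊1282/11^1⌋ = ⌊1282/11⌋ = 116
  ⌊1282/11^2⌋ = ⌊1282/121⌋ = 10
(the next term ⌊1282/11^3⌋ = 0, terminating the sum). Summing: v_11(1282!) = 116 + 10 = 126.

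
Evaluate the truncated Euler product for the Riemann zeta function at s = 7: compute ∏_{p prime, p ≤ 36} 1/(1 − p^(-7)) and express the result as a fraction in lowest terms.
∏ = 37031956963631386906046525229438701635098769061332515193389940565625/36725327022248259763071767483224373757798563246158812707599806493184

The primes p ≤ 36 are [2, 3, 5, 7, 11, 13, 17, 19, 23, 29, 31]. For each prime, (1 − 1/p^7)^(-1) = p^7 / (p^7 − 1). The product is (1 − 1/2^7)^(-1), (1 − 1/3^7)^(-1), (1 − 1/5^7)^(-1), (1 − 1/7^7)^(-1), (1 − 1/11^7)^(-1), (1 − 1/13^7)^(-1), (1 − 1/17^7)^(-1), (1 − 1/19^7)^(-1), (1 − 1/23^7)^(-1), (1 − 1/29^7)^(-1), (1 − 1/31^7)^(-1) = ∏ p^7 / (p^7 − 1) = 37031956963631386906046525229438701635098769061332515193389940565625/36725327022248259763071767483224373757798563246158812707599806493184.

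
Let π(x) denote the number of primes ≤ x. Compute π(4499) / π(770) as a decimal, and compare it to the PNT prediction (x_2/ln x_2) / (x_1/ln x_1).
π(4499)/π(770) = 610/136 ≈ 4.4853;  PNT prediction ≈ 4.6167.

π(770) = 136 and π(4499) = 610, so π(4499)/π(770) ≈ 4.4853. The PNT-predicted ratio is (4499/ln(4499)) / (770/ln(770)) ≈ 4.6167. The two agree to within a few percent, as expected.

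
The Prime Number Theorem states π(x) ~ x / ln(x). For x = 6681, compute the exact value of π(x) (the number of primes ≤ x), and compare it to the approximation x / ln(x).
π(6681) = 861;  x/ln(x) ≈ 758.60;  relative error ≈ 11.89%.

Directly count primes up to 6681: π(6681) = 861. The PNT approximation gives 6681/ln(6681) ≈ 6681/8.80702 ≈ 758.60. Relative error (π(x) − x/ln(x)) / π(x) ≈ 11.89%; the approximation is known to undercount slightly (Li(x) is a better estimate).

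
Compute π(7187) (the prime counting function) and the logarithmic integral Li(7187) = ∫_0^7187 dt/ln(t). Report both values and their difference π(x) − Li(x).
π(7187) = 918;  Li(7187) ≈ 935.42;  π(x) − Li(x) ≈ -17.42.

Direct count of primes ≤ 7187 gives π(7187) = 918. Numerical evaluation of the logarithmic integral gives Li(7187) ≈ 935.42. The difference π(x) − Li(x) ≈ -17.42 is typically negative for small/moderate x (Li(x) overestimates), though Littlewood's theorem shows this sign changes infinitely often.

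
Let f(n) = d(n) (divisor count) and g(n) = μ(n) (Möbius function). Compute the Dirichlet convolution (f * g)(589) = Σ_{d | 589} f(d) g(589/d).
(d * μ)(589) = 1

Divisors of 589: [1, 19, 31, 589]. For each d | 589:
  d = 1: d(1) · μ(589/1) = 1 · 1 = 1
  d = 19: d(19) · μ(589/19) = 2 · -1 = -2
  d = 31: d(31) · μ(589/31) = 2 · -1 = -2
  d = 589: d(589) · μ(589/589) = 4 · 1 = 4
Summing: (d * μ)(589) = 1 + -2 + -2 + 4 = 1.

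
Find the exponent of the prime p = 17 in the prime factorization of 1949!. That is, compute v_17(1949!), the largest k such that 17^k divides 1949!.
v_17(1949!) = 120

Legendre's formula: v_p(n!) = Σ_{k ≥ 1} ⌊n / p^k⌋. For p = 17, n = 1949, the terms are:
  ⌊1949/17^1⌋ = ⌊1949/17⌋ = 114
  ⌊1949/17^2⌋ = ⌊1949/289⌋ = 6
(the next term ⌊1949/17^3⌋ = 0, terminating the sum). Summing: v_17(1949!) = 114 + 6 = 120.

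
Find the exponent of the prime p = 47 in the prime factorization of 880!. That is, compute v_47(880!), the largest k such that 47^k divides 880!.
v_47(880!) = 18

Legendre's formula: v_p(n!) = Σ_{k ≥ 1} ⌊n / p^k⌋. For p = 47, n = 880, the terms are:
  ⌊880/47^1⌋ = ⌊880/47⌋ = 18
(the next term ⌊880/47^2⌋ = 0, terminating the sum). Summing: v_47(880!) = 18 = 18.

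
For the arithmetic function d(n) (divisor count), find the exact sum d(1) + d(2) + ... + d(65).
Σ_{n ≤ 65} d(n) = 284

Compute d(n) for each 1 ≤ n ≤ 65: d(1) = 1, d(2) = 2, d(3) = 2, d(4) = 3, d(5) = 2, d(6) = 4, d(7) = 2, d(8) = 4, d(9) = 3, d(10) = 4, d(11) = 2, d(12) = 6, d(13) = 2, d(14) = 4, d(15) = 4, d(16) = 5, d(17) = 2, d(18) = 6, d(19) = 2, d(20) = 6, d(21) = 4, d(22) = 4, d(23) = 2, d(24) = 8, d(25) = 3, d(26) = 4, d(27) = 4, d(28) = 6, d(29) = 2, d(30) = 8, d(31) = 2, d(32) = 6, d(33) = 4, d(34) = 4, d(35) = 4, d(36) = 9, d(37) = 2, d(38) = 4, d(39) = 4, d(40) = 8, d(41) = 2, d(42) = 8, d(43) = 2, d(44) = 6, d(45) = 6, d(46) = 4, d(47) = 2, d(48) = 10, d(49) = 3, d(50) = 6, d(51) = 4, d(52) = 6, d(53) = 2, d(54) = 8, d(55) = 4, d(56) = 8, d(57) = 4, d(58) = 4, d(59) = 2, d(60) = 12, d(61) = 2, d(62) = 4, d(63) = 6, d(64) = 7, d(65) = 4. Summing all 65 values: 284. (Dirichlet's divisor formula: Σ_{n ≤ x} d(n) = x ln(x) + (2γ − 1) x + O(√x). For x = 65, the asymptotic estimate is ≈ 281.37.)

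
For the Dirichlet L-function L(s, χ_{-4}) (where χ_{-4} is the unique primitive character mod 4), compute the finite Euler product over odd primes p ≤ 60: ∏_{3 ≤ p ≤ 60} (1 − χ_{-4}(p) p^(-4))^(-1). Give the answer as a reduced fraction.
∏ = 183445748413257490575399266073534557279290897400455519407927913/185496494900685179853577258476392044643206802826790649934643200

The odd primes p ≤ 60 are [3, 5, 7, 11, 13, 17, 19, 23, 29, 31, 37, 41, 43, 47, 53, 59]. For each, χ(p) = 1 if p ≡ 1 mod 4, χ(p) = −1 if p ≡ 3 mod 4. Taking (1 − χ(p)/p^4)^(-1) = p^4/(p^4 − χ(p)): (1 − (-1)/3^4)^(-1) · (1 − (1)/5^4)^(-1) · (1 − (-1)/7^4)^(-1) · (1 − (-1)/11^4)^(-1) · (1 − (1)/13^4)^(-1) · (1 − (1)/17^4)^(-1) · (1 − (-1)/19^4)^(-1) · (1 − (-1)/23^4)^(-1) · (1 − (1)/29^4)^(-1) · (1 − (-1)/31^4)^(-1) · (1 − (1)/37^4)^(-1) · (1 − (1)/41^4)^(-1) · (1 − (-1)/43^4)^(-1) · (1 − (-1)/47^4)^(-1) · (1 − (1)/53^4)^(-1) · (1 − (-1)/59^4)^(-1) = 183445748413257490575399266073534557279290897400455519407927913/185496494900685179853577258476392044643206802826790649934643200.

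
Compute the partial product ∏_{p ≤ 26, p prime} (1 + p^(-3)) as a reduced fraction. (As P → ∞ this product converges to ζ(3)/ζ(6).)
∏ = 16117288424681472/13642976755448975

The primes p ≤ 26 are [2, 3, 5, 7, 11, 13, 17, 19, 23]. For each, (1 + 1/p^3) = (p^3 + 1)/p^3. Multiplying these fractions over p ∈ [2, 3, 5, 7, 11, 13, 17, 19, 23] gives 16117288424681472/13642976755448975. (In the limit P → ∞ this tends to ζ(3)/ζ(6).)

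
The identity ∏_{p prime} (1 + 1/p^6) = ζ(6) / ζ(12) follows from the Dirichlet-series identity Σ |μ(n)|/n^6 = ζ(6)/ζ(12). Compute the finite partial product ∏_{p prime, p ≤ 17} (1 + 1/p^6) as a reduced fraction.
∏ = 37082050739665581555281/36458868890141886060873

The primes p ≤ 17 are [2, 3, 5, 7, 11, 13, 17]. For each, (1 + 1/p^6) = (p^6 + 1)/p^6. Multiplying these fractions over p ∈ [2, 3, 5, 7, 11, 13, 17] gives 37082050739665581555281/36458868890141886060873. (In the limit P → ∞ this tends to ζ(6)/ζ(12).)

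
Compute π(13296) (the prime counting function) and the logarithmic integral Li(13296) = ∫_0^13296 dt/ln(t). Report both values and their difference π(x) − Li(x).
π(13296) = 1578;  Li(13296) ≈ 1598.32;  π(x) − Li(x) ≈ -20.32.

Direct count of primes ≤ 13296 gives π(13296) = 1578. Numerical evaluation of the logarithmic integral gives Li(13296) ≈ 1598.32. The difference π(x) − Li(x) ≈ -20.32 is typically negative for small/moderate x (Li(x) overestimates), though Littlewood's theorem shows this sign changes infinitely often.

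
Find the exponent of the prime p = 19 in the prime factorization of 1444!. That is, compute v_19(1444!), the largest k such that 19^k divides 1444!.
v_19(1444!) = 80

Legendre's formula: v_p(n!) = Σ_{k ≥ 1} ⌊n / p^k⌋. For p = 19, n = 1444, the terms are:
  ⌊1444/19^1⌋ = ⌊1444/19⌋ = 76
  ⌊1444/19^2⌋ = ⌊1444/361⌋ = 4
(the next term ⌊1444/19^3⌋ = 0, terminating the sum). Summing: v_19(1444!) = 76 + 4 = 80.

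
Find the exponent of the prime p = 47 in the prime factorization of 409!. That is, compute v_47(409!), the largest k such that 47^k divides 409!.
v_47(409!) = 8

Legendre's formula: v_p(n!) = Σ_{k ≥ 1} ⌊n / p^k⌋. For p = 47, n = 409, the terms are:
  ⌊409/47^1⌋ = ⌊409/47⌋ = 8
(the next term ⌊409/47^2⌋ = 0, terminating the sum). Summing: v_47(409!) = 8 = 8.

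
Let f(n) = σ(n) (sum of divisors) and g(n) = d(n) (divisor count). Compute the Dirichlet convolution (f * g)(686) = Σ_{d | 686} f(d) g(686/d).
(σ * d)(686) = 2710

Divisors of 686: [1, 2, 7, 14, 49, 98, 343, 686]. For each d | 686:
  d = 1: σ(1) · d(686/1) = 1 · 8 = 8
  d = 2: σ(2) · d(686/2) = 3 · 4 = 12
  d = 7: σ(7) · d(686/7) = 8 · 6 = 48
  d = 14: σ(14) · d(686/14) = 24 · 3 = 72
  d = 49: σ(49) · d(686/49) = 57 · 4 = 228
  d = 98: σ(98) · d(686/98) = 171 · 2 = 342
  d = 343: σ(343) · d(686/343) = 400 · 2 = 800
  d = 686: σ(686) · d(686/686) = 1200 · 1 = 1200
Summing: (σ * d)(686) = 8 + 12 + 48 + 72 + 228 + 342 + 800 + 1200 = 2710.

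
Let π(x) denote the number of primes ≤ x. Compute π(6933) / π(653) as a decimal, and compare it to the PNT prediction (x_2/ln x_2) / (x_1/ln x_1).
π(6933)/π(653) = 890/119 ≈ 7.4790;  PNT prediction ≈ 7.7810.

π(653) = 119 and π(6933) = 890, so π(6933)/π(653) ≈ 7.4790. The PNT-predicted ratio is (6933/ln(6933)) / (653/ln(653)) ≈ 7.7810. The two agree to within a few percent, as expected.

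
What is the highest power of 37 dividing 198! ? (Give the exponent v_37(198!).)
v_37(198!) = 5

Legendre's formula: v_p(n!) = Σ_{k ≥ 1} ⌊n / p^k⌋. For p = 37, n = 198, the terms are:
  ⌊198/37^1⌋ = ⌊198/37⌋ = 5
(the next term ⌊198/37^2⌋ = 0, terminating the sum). Summing: v_37(198!) = 5 = 5.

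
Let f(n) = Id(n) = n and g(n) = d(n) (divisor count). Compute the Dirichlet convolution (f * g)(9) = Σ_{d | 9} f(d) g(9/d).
(Id * d)(9) = 18

Divisors of 9: [1, 3, 9]. For each d | 9:
  d = 1: Id(1) · d(9/1) = 1 · 3 = 3
  d = 3: Id(3) · d(9/3) = 3 · 2 = 6
  d = 9: Id(9) · d(9/9) = 9 · 1 = 9
Summing: (Id * d)(9) = 3 + 6 + 9 = 18.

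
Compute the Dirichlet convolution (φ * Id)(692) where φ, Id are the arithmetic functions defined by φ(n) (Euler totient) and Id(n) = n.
(φ * Id)(692) = 2760

Divisors of 692: [1, 2, 4, 173, 346, 692]. For each d | 692:
  d = 1: φ(1) · Id(692/1) = 1 · 692 = 692
  d = 2: φ(2) · Id(692/2) = 1 · 346 = 346
  d = 4: φ(4) · Id(692/4) = 2 · 173 = 346
  d = 173: φ(173) · Id(692/173) = 172 · 4 = 688
  d = 346: φ(346) · Id(692/346) = 172 · 2 = 344
  d = 692: φ(692) · Id(692/692) = 344 · 1 = 344
Summing: (φ * Id)(692) = 692 + 346 + 346 + 688 + 344 + 344 = 2760.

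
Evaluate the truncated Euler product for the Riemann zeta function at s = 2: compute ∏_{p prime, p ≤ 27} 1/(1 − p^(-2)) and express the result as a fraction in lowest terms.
∏ = 718188003533/440301256704

The primes p ≤ 27 are [2, 3, 5, 7, 11, 13, 17, 19, 23]. For each prime, (1 − 1/p^2)^(-1) = p^2 / (p^2 − 1). The product is (1 − 1/2^2)^(-1), (1 − 1/3^2)^(-1), (1 − 1/5^2)^(-1), (1 − 1/7^2)^(-1), (1 − 1/11^2)^(-1), (1 − 1/13^2)^(-1), (1 − 1/17^2)^(-1), (1 − 1/19^2)^(-1), (1 − 1/23^2)^(-1) = ∏ p^2 / (p^2 − 1) = 718188003533/440301256704.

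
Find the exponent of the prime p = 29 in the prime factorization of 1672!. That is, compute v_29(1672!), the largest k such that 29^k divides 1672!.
v_29(1672!) = 58

Legendre's formula: v_p(n!) = Σ_{k ≥ 1} ⌊n / p^k⌋. For p = 29, n = 1672, the terms are:
  ⌊1672/29^1⌋ = ⌊1672/29⌋ = 57
  ⌊1672/29^2⌋ = ⌊1672/841⌋ = 1
(the next term ⌊1672/29^3⌋ = 0, terminating the sum). Summing: v_29(1672!) = 57 + 1 = 58.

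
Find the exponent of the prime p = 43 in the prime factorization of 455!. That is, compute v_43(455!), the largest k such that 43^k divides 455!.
v_43(455!) = 10

Legendre's formula: v_p(n!) = Σ_{k ≥ 1} ⌊n / p^k⌋. For p = 43, n = 455, the terms are:
  ⌊455/43^1⌋ = ⌊455/43⌋ = 10
(the next term ⌊455/43^2⌋ = 0, terminating the sum). Summing: v_43(455!) = 10 = 10.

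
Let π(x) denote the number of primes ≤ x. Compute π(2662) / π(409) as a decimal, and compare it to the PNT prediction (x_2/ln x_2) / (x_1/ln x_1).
π(2662)/π(409) = 385/80 ≈ 4.8125;  PNT prediction ≈ 4.9628.

π(409) = 80 and π(2662) = 385, so π(2662)/π(409) ≈ 4.8125. The PNT-predicted ratio is (2662/ln(2662)) / (409/ln(409)) ≈ 4.9628. The two agree to within a few percent, as expected.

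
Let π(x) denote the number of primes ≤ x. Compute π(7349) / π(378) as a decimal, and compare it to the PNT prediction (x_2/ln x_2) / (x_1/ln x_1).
π(7349)/π(378) = 936/74 ≈ 12.6486;  PNT prediction ≈ 12.9612.

π(378) = 74 and π(7349) = 936, so π(7349)/π(378) ≈ 12.6486. The PNT-predicted ratio is (7349/ln(7349)) / (378/ln(378)) ≈ 12.9612. The two agree to within a few percent, as expected.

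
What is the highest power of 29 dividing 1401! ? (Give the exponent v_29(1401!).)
v_29(1401!) = 49

Legendre's formula: v_p(n!) = Σ_{k ≥ 1} ⌊n / p^k⌋. For p = 29, n = 1401, the terms are:
  ⌊1401/29^1⌋ = ⌊1401/29⌋ = 48
  ⌊1401/29^2⌋ = ⌊1401/841⌋ = 1
(the next term ⌊1401/29^3⌋ = 0, terminating the sum). Summing: v_29(1401!) = 48 + 1 = 49.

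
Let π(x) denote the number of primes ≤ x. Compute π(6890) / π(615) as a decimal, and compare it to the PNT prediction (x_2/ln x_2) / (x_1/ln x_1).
π(6890)/π(615) = 886/112 ≈ 7.9107;  PNT prediction ≈ 8.1404.

π(615) = 112 and π(6890) = 886, so π(6890)/π(615) ≈ 7.9107. The PNT-predicted ratio is (6890/ln(6890)) / (615/ln(615)) ≈ 8.1404. The two agree to within a few percent, as expected.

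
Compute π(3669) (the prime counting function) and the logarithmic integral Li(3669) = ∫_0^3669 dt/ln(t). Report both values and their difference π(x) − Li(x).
π(3669) = 511;  Li(3669) ≈ 525.25;  π(x) − Li(x) ≈ -14.25.

Direct count of primes ≤ 3669 gives π(3669) = 511. Numerical evaluation of the logarithmic integral gives Li(3669) ≈ 525.25. The difference π(x) − Li(x) ≈ -14.25 is typically negative for small/moderate x (Li(x) overestimates), though Littlewood's theorem shows this sign changes infinitely often.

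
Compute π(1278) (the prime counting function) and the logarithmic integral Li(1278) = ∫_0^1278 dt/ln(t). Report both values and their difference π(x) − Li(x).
π(1278) = 206;  Li(1278) ≈ 217.13;  π(x) − Li(x) ≈ -11.13.

Direct count of primes ≤ 1278 gives π(1278) = 206. Numerical evaluation of the logarithmic integral gives Li(1278) ≈ 217.13. The difference π(x) − Li(x) ≈ -11.13 is typically negative for small/moderate x (Li(x) overestimates), though Littlewood's theorem shows this sign changes infinitely often.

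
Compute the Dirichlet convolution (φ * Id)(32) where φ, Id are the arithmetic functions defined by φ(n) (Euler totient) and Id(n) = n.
(φ * Id)(32) = 112

Divisors of 32: [1, 2, 4, 8, 16, 32]. For each d | 32:
  d = 1: φ(1) · Id(32/1) = 1 · 32 = 32
  d = 2: φ(2) · Id(32/2) = 1 · 16 = 16
  d = 4: φ(4) · Id(32/4) = 2 · 8 = 16
  d = 8: φ(8) · Id(32/8) = 4 · 4 = 16
  d = 16: φ(16) · Id(32/16) = 8 · 2 = 16
  d = 32: φ(32) · Id(32/32) = 16 · 1 = 16
Summing: (φ * Id)(32) = 32 + 16 + 16 + 16 + 16 + 16 = 112.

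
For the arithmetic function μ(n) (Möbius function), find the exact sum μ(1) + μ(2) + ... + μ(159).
Σ_{n ≤ 159} μ(n) = 0

Compute μ(n) for each 1 ≤ n ≤ 159: μ(1) = 1, μ(2) = -1, μ(3) = -1, μ(4) = 0, μ(5) = -1, μ(6) = 1, μ(7) = -1, μ(8) = 0, μ(9) = 0, μ(10) = 1, μ(11) = -1, μ(12) = 0, μ(13) = -1, μ(14) = 1, μ(15) = 1, μ(16) = 0, μ(17) = -1, μ(18) = 0, μ(19) = -1, μ(20) = 0, μ(21) = 1, μ(22) = 1, μ(23) = -1, μ(24) = 0, μ(25) = 0, μ(26) = 1, μ(27) = 0, μ(28) = 0, μ(29) = -1, μ(30) = -1, μ(31) = -1, μ(32) = 0, μ(33) = 1, μ(34) = 1, μ(35) = 1, μ(36) = 0, μ(37) = -1, μ(38) = 1, μ(39) = 1, μ(40) = 0, μ(41) = -1, μ(42) = -1, μ(43) = -1, μ(44) = 0, μ(45) = 0, μ(46) = 1, μ(47) = -1, μ(48) = 0, μ(49) = 0, μ(50) = 0, μ(51) = 1, μ(52) = 0, μ(53) = -1, μ(54) = 0, μ(55) = 1, μ(56) = 0, μ(57) = 1, μ(58) = 1, μ(59) = -1, μ(60) = 0, μ(61) = -1, μ(62) = 1, μ(63) = 0, μ(64) = 0, μ(65) = 1, μ(66) = -1, μ(67) = -1, μ(68) = 0, μ(69) = 1, μ(70) = -1, μ(71) = -1, μ(72) = 0, μ(73) = -1, μ(74) = 1, μ(75) = 0, μ(76) = 0, μ(77) = 1, μ(78) = -1, μ(79) = -1, μ(80) = 0, μ(81) = 0, μ(82) = 1, μ(83) = -1, μ(84) = 0, μ(85) = 1, μ(86) = 1, μ(87) = 1, μ(88) = 0, μ(89) = -1, μ(90) = 0, μ(91) = 1, μ(92) = 0, μ(93) = 1, μ(94) = 1, μ(95) = 1, μ(96) = 0, μ(97) = -1, μ(98) = 0, μ(99) = 0, μ(100) = 0, μ(101) = -1, μ(102) = -1, μ(103) = -1, μ(104) = 0, μ(105) = -1, μ(106) = 1, μ(107) = -1, μ(108) = 0, μ(109) = -1, μ(110) = -1, μ(111) = 1, μ(112) = 0, μ(113) = -1, μ(114) = -1, μ(115) = 1, μ(116) = 0, μ(117) = 0, μ(118) = 1, μ(119) = 1, μ(120) = 0, μ(121) = 0, μ(122) = 1, μ(123) = 1, μ(124) = 0, μ(125) = 0, μ(126) = 0, μ(127) = -1, μ(128) = 0, μ(129) = 1, μ(130) = -1, μ(131) = -1, μ(132) = 0, μ(133) = 1, μ(134) = 1, μ(135) = 0, μ(136) = 0, μ(137) = -1, μ(138) = -1, μ(139) = -1, μ(140) = 0, μ(141) = 1, μ(142) = 1, μ(143) = 1, μ(144) = 0, μ(145) = 1, μ(146) = 1, μ(147) = 0, μ(148) = 0, μ(149) = -1, μ(150) = 0, μ(151) = -1, μ(152) = 0, μ(153) = 0, μ(154) = -1, μ(155) = 1, μ(156) = 0, μ(157) = -1, μ(158) = 1, μ(159) = 1. Summing all 159 values: 0. (Mertens function M(x) = Σ_{n ≤ x} μ(n); on average M(x) should be small (PNT ⟺ M(x) = o(x)).)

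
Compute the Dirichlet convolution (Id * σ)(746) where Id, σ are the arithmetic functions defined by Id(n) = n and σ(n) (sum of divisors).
(Id * σ)(746) = 3735

Divisors of 746: [1, 2, 373, 746]. For each d | 746:
  d = 1: Id(1) · σ(746/1) = 1 · 1122 = 1122
  d = 2: Id(2) · σ(746/2) = 2 · 374 = 748
  d = 373: Id(373) · σ(746/373) = 373 · 3 = 1119
  d = 746: Id(746) · σ(746/746) = 746 · 1 = 746
Summing: (Id * σ)(746) = 1122 + 748 + 1119 + 746 = 3735.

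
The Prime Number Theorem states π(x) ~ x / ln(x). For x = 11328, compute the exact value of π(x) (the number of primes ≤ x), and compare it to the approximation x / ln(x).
π(11328) = 1369;  x/ln(x) ≈ 1213.49;  relative error ≈ 11.36%.

Directly count primes up to 11328: π(11328) = 1369. The PNT approximation gives 11328/ln(11328) ≈ 11328/9.33503 ≈ 1213.49. Relative error (π(x) − x/ln(x)) / π(x) ≈ 11.36%; the approximation is known to undercount slightly (Li(x) is a better estimate).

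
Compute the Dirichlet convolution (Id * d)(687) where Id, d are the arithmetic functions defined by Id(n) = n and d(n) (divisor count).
(Id * d)(687) = 1155

Divisors of 687: [1, 3, 229, 687]. For each d | 687:
  d = 1: Id(1) · d(687/1) = 1 · 4 = 4
  d = 3: Id(3) · d(687/3) = 3 · 2 = 6
  d = 229: Id(229) · d(687/229) = 229 · 2 = 458
  d = 687: Id(687) · d(687/687) = 687 · 1 = 687
Summing: (Id * d)(687) = 4 + 6 + 458 + 687 = 1155.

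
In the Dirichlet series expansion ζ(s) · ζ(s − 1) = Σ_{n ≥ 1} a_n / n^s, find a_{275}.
σ(275) = 372

In the product (Σ m^0/m^s)(Σ k / k^s) = Σ (Σ_{d | n} d) / n^s, the coefficient of 1/n^s is σ(n) = Σ_{d | n} d. For n = 275, divisors are [1, 5, 11, 25, 55, 275]; summing: σ(275) = 372.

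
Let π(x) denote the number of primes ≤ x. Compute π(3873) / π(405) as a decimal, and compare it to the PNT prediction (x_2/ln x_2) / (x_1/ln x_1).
π(3873)/π(405) = 536/79 ≈ 6.7848;  PNT prediction ≈ 6.9495.

π(405) = 79 and π(3873) = 536, so π(3873)/π(405) ≈ 6.7848. The PNT-predicted ratio is (3873/ln(3873)) / (405/ln(405)) ≈ 6.9495. The two agree to within a few percent, as expected.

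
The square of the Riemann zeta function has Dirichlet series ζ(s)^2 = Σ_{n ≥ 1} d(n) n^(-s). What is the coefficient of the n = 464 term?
d(464) = 10

ζ(s)^2 = (Σ 1/m^s)(Σ 1/k^s). The coefficient of 1/n^s in the product is the number of ordered pairs (m, k) with mk = n, which equals d(n). For n = 464, divisors are [1, 2, 4, 8, 16, 29, 58, 116, 232, 464], so d(464) = 10.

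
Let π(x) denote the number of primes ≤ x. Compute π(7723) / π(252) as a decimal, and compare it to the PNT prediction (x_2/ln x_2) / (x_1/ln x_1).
π(7723)/π(252) = 980/54 ≈ 18.1481;  PNT prediction ≈ 18.9299.

π(252) = 54 and π(7723) = 980, so π(7723)/π(252) ≈ 18.1481. The PNT-predicted ratio is (7723/ln(7723)) / (252/ln(252)) ≈ 18.9299. The two agree to within a few percent, as expected.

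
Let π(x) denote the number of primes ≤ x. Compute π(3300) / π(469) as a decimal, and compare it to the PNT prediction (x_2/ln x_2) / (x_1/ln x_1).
π(3300)/π(469) = 463/91 ≈ 5.0879;  PNT prediction ≈ 5.3418.

π(469) = 91 and π(3300) = 463, so π(3300)/π(469) ≈ 5.0879. The PNT-predicted ratio is (3300/ln(3300)) / (469/ln(469)) ≈ 5.3418. The two agree to within a few percent, as expected.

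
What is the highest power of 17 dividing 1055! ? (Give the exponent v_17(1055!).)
v_17(1055!) = 65

Legendre's formula: v_p(n!) = Σ_{k ≥ 1} ⌊n / p^k⌋. For p = 17, n = 1055, the terms are:
  ⌊1055/17^1⌋ = ⌊1055/17⌋ = 62
  ⌊1055/17^2⌋ = ⌊1055/289⌋ = 3
(the next term ⌊1055/17^3⌋ = 0, terminating the sum). Summing: v_17(1055!) = 62 + 3 = 65.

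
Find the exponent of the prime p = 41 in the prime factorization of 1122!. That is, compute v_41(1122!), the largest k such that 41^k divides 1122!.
v_41(1122!) = 27

Legendre's formula: v_p(n!) = Σ_{k ≥ 1} ⌊n / p^k⌋. For p = 41, n = 1122, the terms are:
  ⌊1122/41^1⌋ = ⌊1122/41⌋ = 27
(the next term ⌊1122/41^2⌋ = 0, terminating the sum). Summing: v_41(1122!) = 27 = 27.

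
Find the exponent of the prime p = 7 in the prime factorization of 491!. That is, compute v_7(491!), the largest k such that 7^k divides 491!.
v_7(491!) = 81

Legendre's formula: v_p(n!) = Σ_{k ≥ 1} ⌊n / p^k⌋. For p = 7, n = 491, the terms are:
  ⌊491/7^1⌋ = ⌊491/7⌋ = 70
  ⌊491/7^2⌋ = ⌊491/49⌋ = 10
  ⌊491/7^3⌋ = ⌊491/343⌋ = 1
(the next term ⌊491/7^4⌋ = 0, terminating the sum). Summing: v_7(491!) = 70 + 10 + 1 = 81.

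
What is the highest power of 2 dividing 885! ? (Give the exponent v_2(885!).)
v_2(885!) = 878

Legendre's formula: v_p(n!) = Σ_{k ≥ 1} ⌊n / p^k⌋. For p = 2, n = 885, the terms are:
  ⌊885/2^1⌋ = ⌊885/2⌋ = 442
  ⌊885/2^2⌋ = ⌊885/4⌋ = 221
  ⌊885/2^3⌋ = ⌊885/8⌋ = 110
  ⌊885/2^4⌋ = ⌊885/16⌋ = 55
  ⌊885/2^5⌋ = ⌊885/32⌋ = 27
  ⌊885/2^6⌋ = ⌊885/64⌋ = 13
  ⌊885/2^7⌋ = ⌊885/128⌋ = 6
  ⌊885/2^8⌋ = ⌊885/256⌋ = 3
  ⌊885/2^9⌋ = ⌊885/512⌋ = 1
(the next term ⌊885/2^10⌋ = 0, terminating the sum). Summing: v_2(885!) = 442 + 221 + 110 + 55 + 27 + 13 + 6 + 3 + 1 = 878.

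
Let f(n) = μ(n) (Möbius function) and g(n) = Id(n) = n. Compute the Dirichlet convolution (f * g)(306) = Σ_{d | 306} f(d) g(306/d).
(μ * Id)(306) = 96

Divisors of 306: [1, 2, 3, 6, 9, 17, 18, 34, 51, 102, 153, 306]. For each d | 306:
  d = 1: μ(1) · Id(306/1) = 1 · 306 = 306
  d = 2: μ(2) · Id(306/2) = -1 · 153 = -153
  d = 3: μ(3) · Id(306/3) = -1 · 102 = -102
  d = 6: μ(6) · Id(306/6) = 1 · 51 = 51
  d = 9: μ(9) · Id(306/9) = 0 · 34 = 0
  d = 17: μ(17) · Id(306/17) = -1 · 18 = -18
  d = 18: μ(18) · Id(306/18) = 0 · 17 = 0
  d = 34: μ(34) · Id(306/34) = 1 · 9 = 9
  d = 51: μ(51) · Id(306/51) = 1 · 6 = 6
  d = 102: μ(102) · Id(306/102) = -1 · 3 = -3
  d = 153: μ(153) · Id(306/153) = 0 · 2 = 0
  d = 306: μ(306) · Id(306/306) = 0 · 1 = 0
Summing: (μ * Id)(306) = 306 + -153 + -102 + 51 + 0 + -18 + 0 + 9 + 6 + -3 + 0 + 0 = 96.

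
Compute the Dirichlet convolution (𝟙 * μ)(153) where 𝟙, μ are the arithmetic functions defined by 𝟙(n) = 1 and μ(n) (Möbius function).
(𝟙 * μ)(153) = 0

Divisors of 153: [1, 3, 9, 17, 51, 153]. For each d | 153:
  d = 1: 𝟙(1) · μ(153/1) = 1 · 0 = 0
  d = 3: 𝟙(3) · μ(153/3) = 1 · 1 = 1
  d = 9: 𝟙(9) · μ(153/9) = 1 · -1 = -1
  d = 17: 𝟙(17) · μ(153/17) = 1 · 0 = 0
  d = 51: 𝟙(51) · μ(153/51) = 1 · -1 = -1
  d = 153: 𝟙(153) · μ(153/153) = 1 · 1 = 1
Summing: (𝟙 * μ)(153) = 0 + 1 + -1 + 0 + -1 + 1 = 0.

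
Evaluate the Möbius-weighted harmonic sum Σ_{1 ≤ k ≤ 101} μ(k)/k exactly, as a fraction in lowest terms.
Σ μ(k)/k = 823965756623769369265289008893453993/38810394059749560150010552813417893845

Values of μ(k) for 1 ≤ k ≤ 101: μ(1) = 1, μ(2) = -1, μ(3) = -1, μ(5) = -1, μ(6) = 1, μ(7) = -1, μ(10) = 1, μ(11) = -1, μ(13) = -1, μ(14) = 1, μ(15) = 1, μ(17) = -1, μ(19) = -1, μ(21) = 1, μ(22) = 1, μ(23) = -1, μ(26) = 1, μ(29) = -1, μ(30) = -1, μ(31) = -1, μ(33) = 1, μ(34) = 1, μ(35) = 1, μ(37) = -1, μ(38) = 1, μ(39) = 1, μ(41) = -1, μ(42) = -1, μ(43) = -1, μ(46) = 1, μ(47) = -1, μ(51) = 1, μ(53) = -1, μ(55) = 1, μ(57) = 1, μ(58) = 1, μ(59) = -1, μ(61) = -1, μ(62) = 1, μ(65) = 1, μ(66) = -1, μ(67) = -1, μ(69) = 1, μ(70) = -1, μ(71) = -1, μ(73) = -1, μ(74) = 1, μ(77) = 1, μ(78) = -1, μ(79) = -1, μ(82) = 1, μ(83) = -1, μ(85) = 1, μ(86) = 1, μ(87) = 1, μ(89) = -1, μ(91) = 1, μ(93) = 1, μ(94) = 1, μ(95) = 1, μ(97) = -1, μ(101) = -1, with μ = 0 on non-squarefree integers. Summing μ(k)/k for k where μ(k) ≠ 0 gives 823965756623769369265289008893453993/38810394059749560150010552813417893845 ≈ 0.0212. (PNT ⟺ this sum → 0 as n → ∞.)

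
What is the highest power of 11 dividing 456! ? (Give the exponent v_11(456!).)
v_11(456!) = 44

Legendre's formula: v_p(n!) = Σ_{k ≥ 1} ⌊n / p^k⌋. For p = 11, n = 456, the terms are:
  ⌊456/11^1⌋ = ⌊456/11⌋ = 41
  ⌊456/11^2⌋ = ⌊456/121⌋ = 3
(the next term ⌊456/11^3⌋ = 0, terminating the sum). Summing: v_11(456!) = 41 + 3 = 44.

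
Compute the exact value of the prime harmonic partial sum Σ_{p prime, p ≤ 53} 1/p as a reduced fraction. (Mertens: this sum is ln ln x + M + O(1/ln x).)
Σ 1/p = 54766551458687142251/32589158477190044730

π(53) = 16, so the primes ≤ 53 are [2, 3, 5, 7, 11, 13, 17, 19, 23, 29, 31, 37, 41, 43, 47, 53]. Summing 1/p over these primes: 54766551458687142251/32589158477190044730 ≈ 1.6805. Mertens estimate ln ln(53) + 0.2615 ≈ 1.6403.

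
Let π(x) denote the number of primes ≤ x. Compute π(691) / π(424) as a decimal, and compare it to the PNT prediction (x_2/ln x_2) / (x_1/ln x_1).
π(691)/π(424) = 125/82 ≈ 1.5244;  PNT prediction ≈ 1.5080.

π(424) = 82 and π(691) = 125, so π(691)/π(424) ≈ 1.5244. The PNT-predicted ratio is (691/ln(691)) / (424/ln(424)) ≈ 1.5080. The two agree to within a few percent, as expected.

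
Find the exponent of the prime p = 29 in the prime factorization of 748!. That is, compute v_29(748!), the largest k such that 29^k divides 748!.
v_29(748!) = 25

Legendre's formula: v_p(n!) = Σ_{k ≥ 1} ⌊n / p^k⌋. For p = 29, n = 748, the terms are:
  ⌊748/29^1⌋ = ⌊748/29⌋ = 25
(the next term ⌊748/29^2⌋ = 0, terminating the sum). Summing: v_29(748!) = 25 = 25.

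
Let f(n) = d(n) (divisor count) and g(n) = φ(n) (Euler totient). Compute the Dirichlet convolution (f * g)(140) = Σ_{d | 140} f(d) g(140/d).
(d * φ)(140) = 336

Divisors of 140: [1, 2, 4, 5, 7, 10, 14, 20, 28, 35, 70, 140]. For each d | 140:
  d = 1: d(1) · φ(140/1) = 1 · 48 = 48
  d = 2: d(2) · φ(140/2) = 2 · 24 = 48
  d = 4: d(4) · φ(140/4) = 3 · 24 = 72
  d = 5: d(5) · φ(140/5) = 2 · 12 = 24
  d = 7: d(7) · φ(140/7) = 2 · 8 = 16
  d = 10: d(10) · φ(140/10) = 4 · 6 = 24
  d = 14: d(14) · φ(140/14) = 4 · 4 = 16
  d = 20: d(20) · φ(140/20) = 6 · 6 = 36
  d = 28: d(28) · φ(140/28) = 6 · 4 = 24
  d = 35: d(35) · φ(140/35) = 4 · 2 = 8
  d = 70: d(70) · φ(140/70) = 8 · 1 = 8
  d = 140: d(140) · φ(140/140) = 12 · 1 = 12
Summing: (d * φ)(140) = 48 + 48 + 72 + 24 + 16 + 24 + 16 + 36 + 24 + 8 + 8 + 12 = 336.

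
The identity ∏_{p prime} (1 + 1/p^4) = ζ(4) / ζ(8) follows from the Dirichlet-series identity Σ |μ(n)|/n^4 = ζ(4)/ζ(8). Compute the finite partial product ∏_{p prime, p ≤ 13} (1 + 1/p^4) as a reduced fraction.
∏ = 54787204936389122/50827803952550625

The primes p ≤ 13 are [2, 3, 5, 7, 11, 13]. For each, (1 + 1/p^4) = (p^4 + 1)/p^4. Multiplying these fractions over p ∈ [2, 3, 5, 7, 11, 13] gives 54787204936389122/50827803952550625. (In the limit P → ∞ this tends to ζ(4)/ζ(8).)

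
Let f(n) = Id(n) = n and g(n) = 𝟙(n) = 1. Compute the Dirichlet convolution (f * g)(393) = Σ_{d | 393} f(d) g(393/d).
(Id * 𝟙)(393) = 528

Divisors of 393: [1, 3, 131, 393]. For each d | 393:
  d = 1: Id(1) · 𝟙(393/1) = 1 · 1 = 1
  d = 3: Id(3) · 𝟙(393/3) = 3 · 1 = 3
  d = 131: Id(131) · 𝟙(393/131) = 131 · 1 = 131
  d = 393: Id(393) · 𝟙(393/393) = 393 · 1 = 393
Summing: (Id * 𝟙)(393) = 1 + 3 + 131 + 393 = 528.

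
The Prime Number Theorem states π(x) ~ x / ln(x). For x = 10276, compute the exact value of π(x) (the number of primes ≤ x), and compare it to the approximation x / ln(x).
π(10276) = 1261;  x/ln(x) ≈ 1112.41;  relative error ≈ 11.78%.

Directly count primes up to 10276: π(10276) = 1261. The PNT approximation gives 10276/ln(10276) ≈ 10276/9.23757 ≈ 1112.41. Relative error (π(x) − x/ln(x)) / π(x) ≈ 11.78%; the approximation is known to undercount slightly (Li(x) is a better estimate).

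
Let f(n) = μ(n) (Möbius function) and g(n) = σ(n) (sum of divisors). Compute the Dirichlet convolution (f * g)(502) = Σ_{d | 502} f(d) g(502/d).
(μ * σ)(502) = 502

Divisors of 502: [1, 2, 251, 502]. For each d | 502:
  d = 1: μ(1) · σ(502/1) = 1 · 756 = 756
  d = 2: μ(2) · σ(502/2) = -1 · 252 = -252
  d = 251: μ(251) · σ(502/251) = -1 · 3 = -3
  d = 502: μ(502) · σ(502/502) = 1 · 1 = 1
Summing: (μ * σ)(502) = 756 + -252 + -3 + 1 = 502.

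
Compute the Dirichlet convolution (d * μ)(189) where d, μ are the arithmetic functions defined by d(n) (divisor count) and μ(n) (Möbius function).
(d * μ)(189) = 1

Divisors of 189: [1, 3, 7, 9, 21, 27, 63, 189]. For each d | 189:
  d = 1: d(1) · μ(189/1) = 1 · 0 = 0
  d = 3: d(3) · μ(189/3) = 2 · 0 = 0
  d = 7: d(7) · μ(189/7) = 2 · 0 = 0
  d = 9: d(9) · μ(189/9) = 3 · 1 = 3
  d = 21: d(21) · μ(189/21) = 4 · 0 = 0
  d = 27: d(27) · μ(189/27) = 4 · -1 = -4
  d = 63: d(63) · μ(189/63) = 6 · -1 = -6
  d = 189: d(189) · μ(189/189) = 8 · 1 = 8
Summing: (d * μ)(189) = 0 + 0 + 0 + 3 + 0 + -4 + -6 + 8 = 1.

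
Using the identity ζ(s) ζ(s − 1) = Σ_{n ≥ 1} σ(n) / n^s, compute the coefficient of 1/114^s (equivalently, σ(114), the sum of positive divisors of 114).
σ(114) = 240

In the product (Σ m^0/m^s)(Σ k / k^s) = Σ (Σ_{d | n} d) / n^s, the coefficient of 1/n^s is σ(n) = Σ_{d | n} d. For n = 114, divisors are [1, 2, 3, 6, 19, 38, 57, 114]; summing: σ(114) = 240.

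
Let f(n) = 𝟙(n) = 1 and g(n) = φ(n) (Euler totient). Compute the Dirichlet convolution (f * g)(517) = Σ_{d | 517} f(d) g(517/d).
(𝟙 * φ)(517) = 517

Divisors of 517: [1, 11, 47, 517]. For each d | 517:
  d = 1: 𝟙(1) · φ(517/1) = 1 · 460 = 460
  d = 11: 𝟙(11) · φ(517/11) = 1 · 46 = 46
  d = 47: 𝟙(47) · φ(517/47) = 1 · 10 = 10
  d = 517: 𝟙(517) · φ(517/517) = 1 · 1 = 1
Summing: (𝟙 * φ)(517) = 460 + 46 + 10 + 1 = 517.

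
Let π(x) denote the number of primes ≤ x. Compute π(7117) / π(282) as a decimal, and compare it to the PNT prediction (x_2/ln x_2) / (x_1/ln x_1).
π(7117)/π(282) = 911/60 ≈ 15.1833;  PNT prediction ≈ 16.0523.

π(282) = 60 and π(7117) = 911, so π(7117)/π(282) ≈ 15.1833. The PNT-predicted ratio is (7117/ln(7117)) / (282/ln(282)) ≈ 16.0523. The two agree to within a few percent, as expected.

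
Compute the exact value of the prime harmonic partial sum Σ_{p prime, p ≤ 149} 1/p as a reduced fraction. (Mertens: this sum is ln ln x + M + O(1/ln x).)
Σ 1/p = 2815015614437565820654021455954100101477639621972021569177/1492182350939279320058875736615841068547583863326864530410

π(149) = 35, so the primes ≤ 149 are [2, 3, 5, 7, 11, 13, 17, 19, 23, 29, 31, 37, 41, 43, 47, 53, 59, 61, 67, 71, 73, 79, 83, 89, 97, 101, 103, 107, 109, 113, 127, 131, 137, 139, 149]. Summing 1/p over these primes: 2815015614437565820654021455954100101477639621972021569177/1492182350939279320058875736615841068547583863326864530410 ≈ 1.8865. Mertens estimate ln ln(149) + 0.2615 ≈ 1.8717.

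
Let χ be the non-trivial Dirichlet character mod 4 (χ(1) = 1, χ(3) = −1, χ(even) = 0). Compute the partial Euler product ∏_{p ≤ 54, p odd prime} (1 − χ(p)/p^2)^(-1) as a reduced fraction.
∏ = 6080498115610191266973991/6635764829241999360000000

The odd primes p ≤ 54 are [3, 5, 7, 11, 13, 17, 19, 23, 29, 31, 37, 41, 43, 47, 53]. For each, χ(p) = 1 if p ≡ 1 mod 4, χ(p) = −1 if p ≡ 3 mod 4. Taking (1 − χ(p)/p^2)^(-1) = p^2/(p^2 − χ(p)): (1 − (-1)/3^2)^(-1) · (1 − (1)/5^2)^(-1) · (1 − (-1)/7^2)^(-1) · (1 − (-1)/11^2)^(-1) · (1 − (1)/13^2)^(-1) · (1 − (1)/17^2)^(-1) · (1 − (-1)/19^2)^(-1) · (1 − (-1)/23^2)^(-1) · (1 − (1)/29^2)^(-1) · (1 − (-1)/31^2)^(-1) · (1 − (1)/37^2)^(-1) · (1 − (1)/41^2)^(-1) · (1 − (-1)/43^2)^(-1) · (1 − (-1)/47^2)^(-1) · (1 − (1)/53^2)^(-1) = 6080498115610191266973991/6635764829241999360000000.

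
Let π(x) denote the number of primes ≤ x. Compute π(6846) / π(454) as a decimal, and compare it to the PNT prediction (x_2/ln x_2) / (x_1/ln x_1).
π(6846)/π(454) = 881/87 ≈ 10.1264;  PNT prediction ≈ 10.4464.

π(454) = 87 and π(6846) = 881, so π(6846)/π(454) ≈ 10.1264. The PNT-predicted ratio is (6846/ln(6846)) / (454/ln(454)) ≈ 10.4464. The two agree to within a few percent, as expected.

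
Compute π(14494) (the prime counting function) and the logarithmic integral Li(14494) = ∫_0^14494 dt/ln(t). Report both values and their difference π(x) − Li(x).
π(14494) = 1698;  Li(14494) ≈ 1723.91;  π(x) − Li(x) ≈ -25.91.

Direct count of primes ≤ 14494 gives π(14494) = 1698. Numerical evaluation of the logarithmic integral gives Li(14494) ≈ 1723.91. The difference π(x) − Li(x) ≈ -25.91 is typically negative for small/moderate x (Li(x) overestimates), though Littlewood's theorem shows this sign changes infinitely often.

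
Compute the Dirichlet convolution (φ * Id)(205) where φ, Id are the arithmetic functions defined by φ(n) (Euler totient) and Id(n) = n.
(φ * Id)(205) = 729

Divisors of 205: [1, 5, 41, 205]. For each d | 205:
  d = 1: φ(1) · Id(205/1) = 1 · 205 = 205
  d = 5: φ(5) · Id(205/5) = 4 · 41 = 164
  d = 41: φ(41) · Id(205/41) = 40 · 5 = 200
  d = 205: φ(205) · Id(205/205) = 160 · 1 = 160
Summing: (φ * Id)(205) = 205 + 164 + 200 + 160 = 729.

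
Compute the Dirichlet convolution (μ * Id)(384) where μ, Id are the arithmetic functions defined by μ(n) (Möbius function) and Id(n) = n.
(μ * Id)(384) = 128

Divisors of 384: [1, 2, 3, 4, 6, 8, 12, 16, 24, 32, 48, 64, 96, 128, 192, 384]. For each d | 384:
  d = 1: μ(1) · Id(384/1) = 1 · 384 = 384
  d = 2: μ(2) · Id(384/2) = -1 · 192 = -192
  d = 3: μ(3) · Id(384/3) = -1 · 128 = -128
  d = 4: μ(4) · Id(384/4) = 0 · 96 = 0
  d = 6: μ(6) · Id(384/6) = 1 · 64 = 64
  d = 8: μ(8) · Id(384/8) = 0 · 48 = 0
  d = 12: μ(12) · Id(384/12) = 0 · 32 = 0
  d = 16: μ(16) · Id(384/16) = 0 · 24 = 0
  d = 24: μ(24) · Id(384/24) = 0 · 16 = 0
  d = 32: μ(32) · Id(384/32) = 0 · 12 = 0
  d = 48: μ(48) · Id(384/48) = 0 · 8 = 0
  d = 64: μ(64) · Id(384/64) = 0 · 6 = 0
  d = 96: μ(96) · Id(384/96) = 0 · 4 = 0
  d = 128: μ(128) · Id(384/128) = 0 · 3 = 0
  d = 192: μ(192) · Id(384/192) = 0 · 2 = 0
  d = 384: μ(384) · Id(384/384) = 0 · 1 = 0
Summing: (μ * Id)(384) = 384 + -192 + -128 + 0 + 64 + 0 + 0 + 0 + 0 + 0 + 0 + 0 + 0 + 0 + 0 + 0 = 128.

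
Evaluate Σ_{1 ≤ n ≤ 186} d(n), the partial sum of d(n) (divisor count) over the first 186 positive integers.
Σ_{n ≤ 186} d(n) = 1005

Compute d(n) for each 1 ≤ n ≤ 186: d(1) = 1, d(2) = 2, d(3) = 2, d(4) = 3, d(5) = 2, d(6) = 4, d(7) = 2, d(8) = 4, d(9) = 3, d(10) = 4, d(11) = 2, d(12) = 6, d(13) = 2, d(14) = 4, d(15) = 4, d(16) = 5, d(17) = 2, d(18) = 6, d(19) = 2, d(20) = 6, d(21) = 4, d(22) = 4, d(23) = 2, d(24) = 8, d(25) = 3, d(26) = 4, d(27) = 4, d(28) = 6, d(29) = 2, d(30) = 8, d(31) = 2, d(32) = 6, d(33) = 4, d(34) = 4, d(35) = 4, d(36) = 9, d(37) = 2, d(38) = 4, d(39) = 4, d(40) = 8, d(41) = 2, d(42) = 8, d(43) = 2, d(44) = 6, d(45) = 6, d(46) = 4, d(47) = 2, d(48) = 10, d(49) = 3, d(50) = 6, d(51) = 4, d(52) = 6, d(53) = 2, d(54) = 8, d(55) = 4, d(56) = 8, d(57) = 4, d(58) = 4, d(59) = 2, d(60) = 12, d(61) = 2, d(62) = 4, d(63) = 6, d(64) = 7, d(65) = 4, d(66) = 8, d(67) = 2, d(68) = 6, d(69) = 4, d(70) = 8, d(71) = 2, d(72) = 12, d(73) = 2, d(74) = 4, d(75) = 6, d(76) = 6, d(77) = 4, d(78) = 8, d(79) = 2, d(80) = 10, d(81) = 5, d(82) = 4, d(83) = 2, d(84) = 12, d(85) = 4, d(86) = 4, d(87) = 4, d(88) = 8, d(89) = 2, d(90) = 12, d(91) = 4, d(92) = 6, d(93) = 4, d(94) = 4, d(95) = 4, d(96) = 12, d(97) = 2, d(98) = 6, d(99) = 6, d(100) = 9, d(101) = 2, d(102) = 8, d(103) = 2, d(104) = 8, d(105) = 8, d(106) = 4, d(107) = 2, d(108) = 12, d(109) = 2, d(110) = 8, d(111) = 4, d(112) = 10, d(113) = 2, d(114) = 8, d(115) = 4, d(116) = 6, d(117) = 6, d(118) = 4, d(119) = 4, d(120) = 16, d(121) = 3, d(122) = 4, d(123) = 4, d(124) = 6, d(125) = 4, d(126) = 12, d(127) = 2, d(128) = 8, d(129) = 4, d(130) = 8, d(131) = 2, d(132) = 12, d(133) = 4, d(134) = 4, d(135) = 8, d(136) = 8, d(137) = 2, d(138) = 8, d(139) = 2, d(140) = 12, d(141) = 4, d(142) = 4, d(143) = 4, d(144) = 15, d(145) = 4, d(146) = 4, d(147) = 6, d(148) = 6, d(149) = 2, d(150) = 12, d(151) = 2, d(152) = 8, d(153) = 6, d(154) = 8, d(155) = 4, d(156) = 12, d(157) = 2, d(158) = 4, d(159) = 4, d(160) = 12, d(161) = 4, d(162) = 10, d(163) = 2, d(164) = 6, d(165) = 8, d(166) = 4, d(167) = 2, d(168) = 16, d(169) = 3, d(170) = 8, d(171) = 6, d(172) = 6, d(173) = 2, d(174) = 8, d(175) = 6, d(176) = 10, d(177) = 4, d(178) = 4, d(179) = 2, d(180) = 18, d(181) = 2, d(182) = 8, d(183) = 4, d(184) = 8, d(185) = 4, d(186) = 8. Summing all 186 values: 1005. (Dirichlet's divisor formula: Σ_{n ≤ x} d(n) = x ln(x) + (2γ − 1) x + O(√x). For x = 186, the asymptotic estimate is ≈ 1000.71.)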